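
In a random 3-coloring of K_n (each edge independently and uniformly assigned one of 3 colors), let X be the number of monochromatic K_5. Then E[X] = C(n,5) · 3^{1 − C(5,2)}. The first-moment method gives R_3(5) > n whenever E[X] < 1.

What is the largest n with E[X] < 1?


We need C(n, 5) · 3^{1 − 10} < 1, i.e. C(n, 5) < 3^{10 − 1} = 19683.
Check values of n near the boundary:
  n = 18: C(18, 5) = 8568; 8568 < 19683? YES
  n = 19: C(19, 5) = 11628; 11628 < 19683? YES
  n = 20: C(20, 5) = 15504; 15504 < 19683? YES
  n = 21: C(21, 5) = 20349; 20349 < 19683? NO
  n = 22: C(22, 5) = 26334; 26334 < 19683? NO
The largest n with C(n, 5) < 19683 is n = 20 (where E[X] = 5168/6561 ≈ 0.7877). Hence R_3(5) > 20, i.e. R_3(5) ≥ 21.

Largest n = 20; hence R_3(5) > 20.


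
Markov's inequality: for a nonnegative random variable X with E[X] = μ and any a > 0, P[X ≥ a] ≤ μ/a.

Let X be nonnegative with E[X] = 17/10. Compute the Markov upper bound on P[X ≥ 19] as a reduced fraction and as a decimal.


μ = E[X] = 17/10, a = 19.
Markov: P[X ≥ 19] ≤ μ/a = (17/10)/19 = 17/190.
Numerically: ≈ 0.0895.
(Since a = 19 > μ = 1.7000, the bound 17/190 is < 1 and informative.)

P[X ≥ 19] ≤ 17/190 ≈ 0.0895.


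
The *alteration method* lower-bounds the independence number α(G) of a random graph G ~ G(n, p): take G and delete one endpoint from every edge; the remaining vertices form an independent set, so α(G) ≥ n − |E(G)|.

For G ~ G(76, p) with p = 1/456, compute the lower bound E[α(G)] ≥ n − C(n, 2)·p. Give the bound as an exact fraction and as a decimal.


E[|E(G)|] = C(76, 2)·p = 2850 · (1/456) = 25/4.
E[α(G)] ≥ n − E[|E(G)|] = 76 − 25/4 = 279/4.
Numerically: ≈ 69.750.
(This is only a lower bound; the true E[α(G)] may be larger.)

E[α(G)] ≥ 279/4 ≈ 69.750.


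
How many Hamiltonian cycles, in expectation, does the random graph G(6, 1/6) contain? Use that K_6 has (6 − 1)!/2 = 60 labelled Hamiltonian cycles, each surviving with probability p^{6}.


K_6 has (6 − 1)!/2 = 60 labelled Hamiltonian cycles.
For each such Hamiltonian cycle H, let X_H = 1 if all 6 edges of H are present in G. Then P[X_H = 1] = p^{6} = (1/6)^{6} = 1/46656.
By linearity of expectation: E[X] = Σ_H E[X_H] = 60 · p^{6} = 60 · 1/46656 = 5/3888.
Numerically: E[X] ≈ 0.00128601.

E[X] = 60 · (1/6)^{6} = 5/3888 ≈ 0.00128601.


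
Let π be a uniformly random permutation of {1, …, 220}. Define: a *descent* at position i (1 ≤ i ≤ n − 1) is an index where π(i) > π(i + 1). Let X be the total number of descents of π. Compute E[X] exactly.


Write X = Σ X_I over i = 1, …, 219, with X_I the indicator of one descent.
There are 219 indicators.
For each fixed i, the pair (π(i), π(i+1)) is a uniformly random ordered pair of distinct values from {1, …, 220}; by symmetry P[π(i) > π(i+1)] = 1/2.
By linearity: E[X] = 219 · (1/2) = (220 − 1) · (1/2) = 219/2 ≈ 109.500000.

E[X] = 219/2 = 109.500000.


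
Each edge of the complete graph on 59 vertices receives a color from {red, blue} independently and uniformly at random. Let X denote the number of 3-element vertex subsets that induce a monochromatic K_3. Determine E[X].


Let X = Σ_S X_S over the C(59, 3) = 32509 subsets S of size 3, where X_S = 1 if the K_3 on S is monochromatic.
For a fixed S, the K_3 on S has C(3, 2) = 3 edges. P[all 3 edges red] = (1/2)^3, and likewise for blue, so P[monochromatic] = 2·(1/2)^3 = 2^{1 − 3} = 1/4.
By linearity: E[X] = C(59, 3) · 2^{1 − 3} = 32509 · 1/4 = 32509/4.
Numerically: E[X] ≈ 8127.25000.

E[X] = C(59,3)·2^(1−C(3,2)) = 32509/4 ≈ 8127.25000.


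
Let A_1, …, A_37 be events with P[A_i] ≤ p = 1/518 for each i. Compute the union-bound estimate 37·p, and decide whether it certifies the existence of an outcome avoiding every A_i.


Union bound: P[∪_{i=1}^{37} A_i] ≤ Σ_i P[A_i] ≤ 37·p = 37·(1/518) = 1/14.
Numerically: 1/14 ≈ 0.071429.
Is 1/14 < 1? YES.
Since P[∪ A_i] ≤ 1/14 < 1, the complement has P[∩ A_i^c] ≥ 1 − 1/14 = 13/14 > 0, so some outcome avoids every A_i.

37·p = 1/14 ≈ 0.071429; existence CERTIFIED by the union bound.


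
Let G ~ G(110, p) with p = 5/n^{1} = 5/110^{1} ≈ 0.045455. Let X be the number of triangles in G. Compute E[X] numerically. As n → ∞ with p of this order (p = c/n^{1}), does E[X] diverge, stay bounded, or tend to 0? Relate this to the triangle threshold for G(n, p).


Number of potential triangles: C(110, 3) = 215820.
Each occurs with probability p³ ≈ (0.045455)³ ≈ 9.3914350e-05.
By linearity: E[X] = C(110, 3)·p³ ≈ 215820 · 9.3914350e-05 ≈ 20.26860.
Here α = 1, so p = 5/n is exactly at the triangle threshold p ~ 1/n. Asymptotically E[X] → c³/6 = 5³/6 = 125/6 ≈ 20.83333, a bounded constant. In this regime the triangle count is asymptotically Poisson(c³/6).

E[X] ≈ 20.26860; in regime p = Θ(1/n^{1}) E[X] stays bounded (at the triangle threshold p ~ 1/n).


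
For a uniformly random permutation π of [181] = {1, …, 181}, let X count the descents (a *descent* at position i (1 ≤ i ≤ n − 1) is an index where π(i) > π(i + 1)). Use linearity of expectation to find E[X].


Write X = Σ X_I over i = 1, …, 180, with X_I the indicator of one descent.
There are 180 indicators.
For each fixed i, the pair (π(i), π(i+1)) is a uniformly random ordered pair of distinct values from {1, …, 181}; by symmetry P[π(i) > π(i+1)] = 1/2.
By linearity: E[X] = 180 · (1/2) = (181 − 1) · (1/2) = 90 ≈ 90.0000.

E[X] = 90 = 90.0000.


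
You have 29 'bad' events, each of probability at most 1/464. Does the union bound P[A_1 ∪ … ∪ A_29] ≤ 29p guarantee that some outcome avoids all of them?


Union bound: P[∪_{i=1}^{29} A_i] ≤ Σ_i P[A_i] ≤ 29·p = 29·(1/464) = 1/16.
Numerically: 1/16 ≈ 0.0625000.
Is 1/16 < 1? YES.
Since P[∪ A_i] ≤ 1/16 < 1, the complement has P[∩ A_i^c] ≥ 1 − 1/16 = 15/16 > 0, so some outcome avoids every A_i.

29·p = 1/16 ≈ 0.0625000; existence CERTIFIED by the union bound.


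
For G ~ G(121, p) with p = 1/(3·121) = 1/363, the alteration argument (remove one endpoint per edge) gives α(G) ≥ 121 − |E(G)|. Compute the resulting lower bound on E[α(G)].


E[|E(G)|] = C(121, 2)·p = 7260 · (1/363) = 20.
E[α(G)] ≥ n − E[|E(G)|] = 121 − 20 = 101.
Numerically: ≈ 101.000.
(This is only a lower bound; the true E[α(G)] may be larger.)

E[α(G)] ≥ 101 ≈ 101.000.


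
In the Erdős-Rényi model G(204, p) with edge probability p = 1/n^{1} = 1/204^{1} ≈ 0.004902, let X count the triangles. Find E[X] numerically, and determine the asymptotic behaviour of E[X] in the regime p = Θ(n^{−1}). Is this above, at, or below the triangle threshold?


Number of potential triangles: C(204, 3) = 1394204.
Each occurs with probability p³ ≈ (0.004902)³ ≈ 1.177903e-07.
By linearity: E[X] = C(204, 3)·p³ ≈ 1394204 · 1.177903e-07 ≈ 0.1642.
Here α = 1, so p = 1/n is exactly at the triangle threshold p ~ 1/n. Asymptotically E[X] → c³/6 = 1³/6 = 1/6 ≈ 0.1667, a bounded constant. In this regime the triangle count is asymptotically Poisson(c³/6).

E[X] ≈ 0.1642; in regime p = Θ(1/n^{1}) E[X] stays bounded (at the triangle threshold p ~ 1/n).


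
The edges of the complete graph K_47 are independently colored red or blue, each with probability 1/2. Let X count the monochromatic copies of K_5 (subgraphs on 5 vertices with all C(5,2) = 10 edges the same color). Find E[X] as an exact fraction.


Let X = Σ_S X_S over the C(47, 5) = 1533939 subsets S of size 5, where X_S = 1 if the K_5 on S is monochromatic.
For a fixed S, the K_5 on S has C(5, 2) = 10 edges. P[all 10 edges red] = (1/2)^10, and likewise for blue, so P[monochromatic] = 2·(1/2)^10 = 2^{1 − 10} = 1/512.
By linearity of expectation: E[X] = C(47, 5) · 2^{1 − 10} = 1533939 · 1/512 = 1533939/512.
Numerically: E[X] ≈ 2995.975.

E[X] = C(47,5)·2^(1−C(5,2)) = 1533939/512 ≈ 2995.975.


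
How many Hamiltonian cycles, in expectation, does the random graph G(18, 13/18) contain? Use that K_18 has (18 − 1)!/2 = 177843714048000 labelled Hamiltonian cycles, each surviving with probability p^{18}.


K_18 has (18 − 1)!/2 = 177843714048000 labelled Hamiltonian cycles.
For each such Hamiltonian cycle H, let X_H = 1 if all 18 edges of H are present in G. Then P[X_H = 1] = p^{18} = (13/18)^{18} = 112455406951957393129/39346408075296537575424.
By linearity: E[X] = Σ_H E[X_H] = 177843714048000 · p^{18} = 177843714048000 · 112455406951957393129/39346408075296537575424 = 1674446952588776589016668875/3294258113514384.
Numerically: E[X] ≈ 5.08293e+11.

E[X] = 177843714048000 · (13/18)^{18} = 1674446952588776589016668875/3294258113514384 ≈ 5.08293e+11.


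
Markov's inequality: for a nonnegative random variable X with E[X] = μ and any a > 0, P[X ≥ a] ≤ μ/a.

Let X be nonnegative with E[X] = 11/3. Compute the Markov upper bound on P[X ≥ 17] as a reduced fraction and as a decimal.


μ = E[X] = 11/3, a = 17.
Markov: P[X ≥ 17] ≤ μ/a = (11/3)/17 = 11/51.
Numerically: ≈ 0.216.
(Since a = 17 > μ = 3.667, the bound 11/51 is < 1 and informative.)

P[X ≥ 17] ≤ 11/51 ≈ 0.216.


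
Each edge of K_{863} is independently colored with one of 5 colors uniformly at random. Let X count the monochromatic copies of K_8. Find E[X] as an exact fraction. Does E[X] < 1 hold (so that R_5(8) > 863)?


E[X] = C(863, 8) · 5^{1 − 28} = 7386423071602617757 · 5^{−27} = 7386423071602617757/7450580596923828125.
As a reduced fraction: E[X] = 7386423071602617757/7450580596923828125 ≈ 0.9914.
Is E[X] < 1? YES.
Since E[X] < 1, there exists a 5-coloring of K_{863} with no monochromatic K_8; hence R_5(8) > 863.

E[X] = 7386423071602617757/7450580596923828125 ≈ 0.9914; E[X] < 1, so R_5(8) > 863.


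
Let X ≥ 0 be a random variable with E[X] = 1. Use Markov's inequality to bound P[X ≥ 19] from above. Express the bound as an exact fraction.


μ = E[X] = 1, a = 19.
Markov: P[X ≥ 19] ≤ μ/a = (1)/19 = 1/19.
Numerically: ≈ 0.05263.
(Since a = 19 > μ = 1.00000, the bound 1/19 is < 1 and informative.)

P[X ≥ 19] ≤ 1/19 ≈ 0.05263.


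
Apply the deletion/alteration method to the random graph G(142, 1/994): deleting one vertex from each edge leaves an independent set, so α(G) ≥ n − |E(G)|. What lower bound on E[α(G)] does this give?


E[|E(G)|] = C(142, 2)·p = 10011 · (1/994) = 141/14.
E[α(G)] ≥ n − E[|E(G)|] = 142 − 141/14 = 1847/14.
Numerically: ≈ 131.9286.
(This is only a lower bound; the true E[α(G)] may be larger.)

E[α(G)] ≥ 1847/14 ≈ 131.9286.


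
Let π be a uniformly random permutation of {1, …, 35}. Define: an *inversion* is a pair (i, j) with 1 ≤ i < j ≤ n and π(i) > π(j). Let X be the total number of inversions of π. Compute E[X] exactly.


Write X = Σ X_I over the C(35, 2) = 595 pairs i < j, with X_I the indicator of one inversion.
There are 595 indicators.
For each fixed pair i < j, the values π(i) and π(j) are two distinct elements of {1, …, 35} in uniformly random order; by symmetry P[π(i) > π(j)] = 1/2.
By linearity: E[X] = 595 · (1/2) = C(35, 2) · (1/2) = 595/2 = 595/2 ≈ 297.500000.

E[X] = 595/2 = 297.500000.


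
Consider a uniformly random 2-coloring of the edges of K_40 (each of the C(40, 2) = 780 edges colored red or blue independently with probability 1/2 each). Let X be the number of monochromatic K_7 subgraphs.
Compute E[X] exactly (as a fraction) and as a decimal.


Let X = Σ_S X_S over the C(40, 7) = 18643560 subsets S of size 7, where X_S = 1 if the K_7 on S is monochromatic.
For a fixed S, the K_7 on S has C(7, 2) = 21 edges. P[all 21 edges red] = (1/2)^21, and likewise for blue, so P[monochromatic] = 2·(1/2)^21 = 2^{1 − 21} = 1/1048576.
By linearity: E[X] = C(40, 7) · 2^{1 − 21} = 18643560 · 1/1048576 = 2330445/131072.
Numerically: E[X] ≈ 17.780.

E[X] = C(40,7)·2^(1−C(7,2)) = 2330445/131072 ≈ 17.780.


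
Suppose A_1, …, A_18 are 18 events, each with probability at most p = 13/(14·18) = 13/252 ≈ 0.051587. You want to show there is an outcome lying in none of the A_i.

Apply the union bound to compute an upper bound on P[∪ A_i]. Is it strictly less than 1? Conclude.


Union bound: P[∪_{i=1}^{18} A_i] ≤ Σ_i P[A_i] ≤ 18·p = 18·(13/252) = 13/14.
Numerically: 13/14 ≈ 0.928571.
Is 13/14 < 1? YES.
Since P[∪ A_i] ≤ 13/14 < 1, the complement has P[∩ A_i^c] ≥ 1 − 13/14 = 1/14 > 0, so some outcome avoids every A_i.

18·p = 13/14 ≈ 0.928571; existence CERTIFIED by the union bound.


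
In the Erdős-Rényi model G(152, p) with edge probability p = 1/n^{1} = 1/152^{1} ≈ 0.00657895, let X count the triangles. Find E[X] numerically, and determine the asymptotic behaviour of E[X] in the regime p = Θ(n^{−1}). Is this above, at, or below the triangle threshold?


Number of potential triangles: C(152, 3) = 573800.
Each occurs with probability p³ ≈ (0.00657895)³ ≈ 2.84753608e-07.
By linearity: E[X] = C(152, 3)·p³ ≈ 573800 · 2.84753608e-07 ≈ 0.163392.
Here α = 1, so p = 1/n is exactly at the triangle threshold p ~ 1/n. Asymptotically E[X] → c³/6 = 1³/6 = 1/6 ≈ 0.166667, a bounded constant. In this regime the triangle count is asymptotically Poisson(c³/6).

E[X] ≈ 0.163392; in regime p = Θ(1/n^{1}) E[X] stays bounded (at the triangle threshold p ~ 1/n).


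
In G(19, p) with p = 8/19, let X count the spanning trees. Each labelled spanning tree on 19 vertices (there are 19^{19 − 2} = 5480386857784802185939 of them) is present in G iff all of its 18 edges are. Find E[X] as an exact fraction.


K_19 has 19^{19 − 2} = 5480386857784802185939 labelled spanning trees.
For each such spanning tree H, let X_H = 1 if all 18 edges of H are present in G. Then P[X_H = 1] = p^{18} = (8/19)^{18} = 18014398509481984/104127350297911241532841.
By linearity: E[X] = Σ_H E[X_H] = 5480386857784802185939 · p^{18} = 5480386857784802185939 · 18014398509481984/104127350297911241532841 = 18014398509481984/19.
Numerically: E[X] ≈ 9.4813e+14.

E[X] = 5480386857784802185939 · (8/19)^{18} = 18014398509481984/19 ≈ 9.4813e+14.


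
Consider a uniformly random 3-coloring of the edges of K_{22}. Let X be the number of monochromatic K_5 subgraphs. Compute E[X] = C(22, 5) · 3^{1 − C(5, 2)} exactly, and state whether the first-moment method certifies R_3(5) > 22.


E[X] = C(22, 5) · 3^{1 − 10} = 26334 · 3^{−9} = 26334/19683.
As a reduced fraction: E[X] = 2926/2187 ≈ 1.337906.
Is E[X] < 1? NO.
Since E[X] ≥ 1, the first-moment bound is inconclusive at n = 22; it does NOT by itself certify R_3(5) > 22.

E[X] = 2926/2187 ≈ 1.337906; E[X] ≥ 1; first-moment method inconclusive here.


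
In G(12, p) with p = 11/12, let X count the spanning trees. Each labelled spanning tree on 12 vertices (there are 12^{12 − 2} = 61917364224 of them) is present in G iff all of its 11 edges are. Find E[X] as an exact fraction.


K_12 has 12^{12 − 2} = 61917364224 labelled spanning trees.
For each such spanning tree H, let X_H = 1 if all 11 edges of H are present in G. Then P[X_H = 1] = p^{11} = (11/12)^{11} = 285311670611/743008370688.
By linearity of expectation: E[X] = Σ_H E[X_H] = 61917364224 · p^{11} = 61917364224 · 285311670611/743008370688 = 285311670611/12.
Numerically: E[X] ≈ 2.378e+10.

E[X] = 61917364224 · (11/12)^{11} = 285311670611/12 ≈ 2.378e+10.


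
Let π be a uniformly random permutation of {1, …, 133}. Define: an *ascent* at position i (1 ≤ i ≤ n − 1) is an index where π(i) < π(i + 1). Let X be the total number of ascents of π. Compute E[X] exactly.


Write X = Σ X_I over i = 1, …, 132, with X_I the indicator of one ascent.
There are 132 indicators.
For each fixed i, the pair (π(i), π(i+1)) is a uniformly random ordered pair of distinct values from {1, …, 133}; by symmetry P[π(i) < π(i+1)] = 1/2.
By linearity: E[X] = 132 · (1/2) = (133 − 1) · (1/2) = 66 ≈ 66.000000.

E[X] = 66 = 66.000000.


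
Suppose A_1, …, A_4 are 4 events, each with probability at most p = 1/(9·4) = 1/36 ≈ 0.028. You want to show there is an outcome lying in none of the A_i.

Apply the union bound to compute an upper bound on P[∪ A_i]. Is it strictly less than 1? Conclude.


Union bound: P[∪_{i=1}^{4} A_i] ≤ Σ_i P[A_i] ≤ 4·p = 4·(1/36) = 1/9.
Numerically: 1/9 ≈ 0.111.
Is 1/9 < 1? YES.
Since P[∪ A_i] ≤ 1/9 < 1, the complement has P[∩ A_i^c] ≥ 1 − 1/9 = 8/9 > 0, so some outcome avoids every A_i.

4·p = 1/9 ≈ 0.111; existence CERTIFIED by the union bound.


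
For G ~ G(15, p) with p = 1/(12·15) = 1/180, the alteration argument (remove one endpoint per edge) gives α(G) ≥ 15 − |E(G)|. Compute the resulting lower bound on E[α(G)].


E[|E(G)|] = C(15, 2)·p = 105 · (1/180) = 7/12.
E[α(G)] ≥ n − E[|E(G)|] = 15 − 7/12 = 173/12.
Numerically: ≈ 14.417.
(This is only a lower bound; the true E[α(G)] may be larger.)

E[α(G)] ≥ 173/12 ≈ 14.417.


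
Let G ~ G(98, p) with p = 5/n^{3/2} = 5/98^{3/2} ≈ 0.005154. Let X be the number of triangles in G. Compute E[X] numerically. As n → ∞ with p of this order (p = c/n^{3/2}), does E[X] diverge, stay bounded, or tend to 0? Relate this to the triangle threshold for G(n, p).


Number of potential triangles: C(98, 3) = 152096.
Each occurs with probability p³ ≈ (0.005154)³ ≈ 1.368966e-07.
By linearity: E[X] = C(98, 3)·p³ ≈ 152096 · 1.368966e-07 ≈ 0.0208.
Since α = 3/2 > 1, p = c/n^{3/2} = o(1/n) is below the triangle threshold p ~ 1/n. Asymptotically E[X] ~ (c³/6)·n^{3(1−α)} = (5³/6)·n^{-1.5} → 0, so by Markov's inequality G has no triangles w.h.p.

E[X] ≈ 0.0208; in regime p = Θ(1/n^{3/2}) E[X] tends to 0 (below the triangle threshold p ~ 1/n).


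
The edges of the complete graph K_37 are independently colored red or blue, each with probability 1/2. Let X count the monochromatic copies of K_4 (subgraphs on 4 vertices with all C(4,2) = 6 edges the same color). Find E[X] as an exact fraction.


Let X = Σ_S X_S over the C(37, 4) = 66045 subsets S of size 4, where X_S = 1 if the K_4 on S is monochromatic.
For a fixed S, the K_4 on S has C(4, 2) = 6 edges. P[all 6 edges red] = (1/2)^6, and likewise for blue, so P[monochromatic] = 2·(1/2)^6 = 2^{1 − 6} = 1/32.
By linearity: E[X] = C(37, 4) · 2^{1 − 6} = 66045 · 1/32 = 66045/32.
Numerically: E[X] ≈ 2063.90625.

E[X] = C(37,4)·2^(1−C(4,2)) = 66045/32 ≈ 2063.90625.


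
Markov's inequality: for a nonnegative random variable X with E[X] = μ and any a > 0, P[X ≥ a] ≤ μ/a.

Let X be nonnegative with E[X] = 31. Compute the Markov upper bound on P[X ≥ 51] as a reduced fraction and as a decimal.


μ = E[X] = 31, a = 51.
Markov: P[X ≥ 51] ≤ μ/a = (31)/51 = 31/51.
Numerically: ≈ 0.6078.
(Since a = 51 > μ = 31.0000, the bound 31/51 is < 1 and informative.)

P[X ≥ 51] ≤ 31/51 ≈ 0.6078.


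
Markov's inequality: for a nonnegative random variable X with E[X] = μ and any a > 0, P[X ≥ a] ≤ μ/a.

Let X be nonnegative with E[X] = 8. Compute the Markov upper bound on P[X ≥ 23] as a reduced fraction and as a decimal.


μ = E[X] = 8, a = 23.
Markov: P[X ≥ 23] ≤ μ/a = (8)/23 = 8/23.
Numerically: ≈ 0.347826.
(Since a = 23 > μ = 8.000000, the bound 8/23 is < 1 and informative.)

P[X ≥ 23] ≤ 8/23 ≈ 0.347826.


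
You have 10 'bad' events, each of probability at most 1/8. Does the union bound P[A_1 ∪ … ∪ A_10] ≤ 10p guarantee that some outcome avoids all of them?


Union bound: P[∪_{i=1}^{10} A_i] ≤ Σ_i P[A_i] ≤ 10·p = 10·(1/8) = 5/4.
Numerically: 5/4 ≈ 1.2500.
Is 5/4 < 1? NO.
Since the bound 5/4 is ≥ 1, the union bound is uninformative here; it does NOT by itself certify existence.

10·p = 5/4 ≈ 1.2500; existence NOT certified by the union bound.


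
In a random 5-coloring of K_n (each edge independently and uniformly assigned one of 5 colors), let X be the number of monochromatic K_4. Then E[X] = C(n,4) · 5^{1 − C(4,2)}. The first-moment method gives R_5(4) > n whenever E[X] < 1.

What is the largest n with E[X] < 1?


We need C(n, 4) · 5^{1 − 6} < 1, i.e. C(n, 4) < 5^{6 − 1} = 3125.
Check values of n near the boundary:
  n = 13: C(13, 4) = 715; 715 < 3125? YES
  n = 14: C(14, 4) = 1001; 1001 < 3125? YES
  n = 15: C(15, 4) = 1365; 1365 < 3125? YES
  n = 16: C(16, 4) = 1820; 1820 < 3125? YES
  n = 17: C(17, 4) = 2380; 2380 < 3125? YES
  n = 18: C(18, 4) = 3060; 3060 < 3125? YES
  n = 19: C(19, 4) = 3876; 3876 < 3125? NO
  n = 20: C(20, 4) = 4845; 4845 < 3125? NO
  n = 21: C(21, 4) = 5985; 5985 < 3125? NO
The largest n with C(n, 4) < 3125 is n = 18 (where E[X] = 612/625 ≈ 0.9792000). Hence R_5(4) > 18, i.e. R_5(4) ≥ 19.

Largest n = 18; hence R_5(4) > 18.


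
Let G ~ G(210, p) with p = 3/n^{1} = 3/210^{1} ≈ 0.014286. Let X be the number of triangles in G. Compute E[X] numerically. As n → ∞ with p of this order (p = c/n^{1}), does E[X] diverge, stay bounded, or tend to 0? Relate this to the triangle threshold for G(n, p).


Number of potential triangles: C(210, 3) = 1521520.
Each occurs with probability p³ ≈ (0.014286)³ ≈ 2.9154519e-06.
By linearity: E[X] = C(210, 3)·p³ ≈ 1521520 · 2.9154519e-06 ≈ 4.43592.
Here α = 1, so p = 3/n is exactly at the triangle threshold p ~ 1/n. Asymptotically E[X] → c³/6 = 3³/6 = 9/2 ≈ 4.50000, a bounded constant. In this regime the triangle count is asymptotically Poisson(c³/6).

E[X] ≈ 4.43592; in regime p = Θ(1/n^{1}) E[X] stays bounded (at the triangle threshold p ~ 1/n).


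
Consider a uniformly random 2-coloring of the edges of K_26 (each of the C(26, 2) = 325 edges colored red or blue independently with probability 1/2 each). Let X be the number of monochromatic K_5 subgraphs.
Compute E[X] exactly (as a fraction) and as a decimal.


Let X = Σ_S X_S over the C(26, 5) = 65780 subsets S of size 5, where X_S = 1 if the K_5 on S is monochromatic.
For a fixed S, the K_5 on S has C(5, 2) = 10 edges. P[all 10 edges red] = (1/2)^10, and likewise for blue, so P[monochromatic] = 2·(1/2)^10 = 2^{1 − 10} = 1/512.
By linearity: E[X] = C(26, 5) · 2^{1 − 10} = 65780 · 1/512 = 16445/128.
Numerically: E[X] ≈ 128.4766.

E[X] = C(26,5)·2^(1−C(5,2)) = 16445/128 ≈ 128.4766.


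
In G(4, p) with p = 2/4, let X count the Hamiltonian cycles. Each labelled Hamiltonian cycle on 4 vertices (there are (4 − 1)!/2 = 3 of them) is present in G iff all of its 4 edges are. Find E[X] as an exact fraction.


K_4 has (4 − 1)!/2 = 3 labelled Hamiltonian cycles.
For each such Hamiltonian cycle H, let X_H = 1 if all 4 edges of H are present in G. Then P[X_H = 1] = p^{4} = (1/2)^{4} = 1/16.
By linearity of expectation: E[X] = Σ_H E[X_H] = 3 · p^{4} = 3 · 1/16 = 3/16.
Numerically: E[X] ≈ 0.1875.

E[X] = 3 · (1/2)^{4} = 3/16 ≈ 0.1875.


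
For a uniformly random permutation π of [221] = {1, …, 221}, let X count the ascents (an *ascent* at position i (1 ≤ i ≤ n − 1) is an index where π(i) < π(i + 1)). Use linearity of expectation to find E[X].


Write X = Σ X_I over i = 1, …, 220, with X_I the indicator of one ascent.
There are 220 indicators.
For each fixed i, the pair (π(i), π(i+1)) is a uniformly random ordered pair of distinct values from {1, …, 221}; by symmetry P[π(i) < π(i+1)] = 1/2.
By linearity: E[X] = 220 · (1/2) = (221 − 1) · (1/2) = 110 ≈ 110.000.

E[X] = 110 = 110.000.


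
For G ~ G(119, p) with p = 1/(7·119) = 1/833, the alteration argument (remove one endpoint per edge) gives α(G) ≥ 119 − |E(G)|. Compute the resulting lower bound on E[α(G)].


E[|E(G)|] = C(119, 2)·p = 7021 · (1/833) = 59/7.
E[α(G)] ≥ n − E[|E(G)|] = 119 − 59/7 = 774/7.
Numerically: ≈ 110.5714.
(This is only a lower bound; the true E[α(G)] may be larger.)

E[α(G)] ≥ 774/7 ≈ 110.5714.


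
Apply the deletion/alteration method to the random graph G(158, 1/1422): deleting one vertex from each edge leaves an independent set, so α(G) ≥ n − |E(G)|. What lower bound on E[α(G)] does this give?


E[|E(G)|] = C(158, 2)·p = 12403 · (1/1422) = 157/18.
E[α(G)] ≥ n − E[|E(G)|] = 158 − 157/18 = 2687/18.
Numerically: ≈ 149.2778.
(This is only a lower bound; the true E[α(G)] may be larger.)

E[α(G)] ≥ 2687/18 ≈ 149.2778.


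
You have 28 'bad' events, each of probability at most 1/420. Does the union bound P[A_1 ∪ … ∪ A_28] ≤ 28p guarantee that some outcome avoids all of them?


Union bound: P[∪_{i=1}^{28} A_i] ≤ Σ_i P[A_i] ≤ 28·p = 28·(1/420) = 1/15.
Numerically: 1/15 ≈ 0.0667.
Is 1/15 < 1? YES.
Since P[∪ A_i] ≤ 1/15 < 1, the complement has P[∩ A_i^c] ≥ 1 − 1/15 = 14/15 > 0, so some outcome avoids every A_i.

28·p = 1/15 ≈ 0.0667; existence CERTIFIED by the union bound.


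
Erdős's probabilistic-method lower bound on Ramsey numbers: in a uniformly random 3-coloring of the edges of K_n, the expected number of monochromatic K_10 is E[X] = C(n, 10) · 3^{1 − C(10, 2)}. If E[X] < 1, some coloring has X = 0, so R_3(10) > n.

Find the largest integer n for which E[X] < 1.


We need C(n, 10) · 3^{1 − 45} < 1, i.e. C(n, 10) < 3^{45 − 1} = 984770902183611232881.
Check values of n near the boundary:
  n = 572: C(572, 10) = 954640815642161682606; 954640815642161682606 < 984770902183611232881? YES
  n = 573: C(573, 10) = 971597135635805762226; 971597135635805762226 < 984770902183611232881? YES
  n = 574: C(574, 10) = 988824035203816502691; 988824035203816502691 < 984770902183611232881? NO
  n = 575: C(575, 10) = 1006325345561406175305; 1006325345561406175305 < 984770902183611232881? NO
  n = 576: C(576, 10) = 1024104945306307344480; 1024104945306307344480 < 984770902183611232881? NO
The largest n with C(n, 10) < 984770902183611232881 is n = 573 (where E[X] = 35985079097622435638/36472996377170786403 ≈ 0.98662). Hence R_3(10) > 573, i.e. R_3(10) ≥ 574.

Largest n = 573; hence R_3(10) > 573.


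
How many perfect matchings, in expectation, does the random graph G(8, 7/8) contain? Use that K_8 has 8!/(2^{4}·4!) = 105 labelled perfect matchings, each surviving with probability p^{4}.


K_8 has 8!/(2^{4}·4!) = 105 labelled perfect matchings.
For each such perfect matching H, let X_H = 1 if all 4 edges of H are present in G. Then P[X_H = 1] = p^{4} = (7/8)^{4} = 2401/4096.
Summing the indicators: E[X] = Σ_H E[X_H] = 105 · p^{4} = 105 · 2401/4096 = 252105/4096.
Numerically: E[X] ≈ 61.549.

E[X] = 105 · (7/8)^{4} = 252105/4096 ≈ 61.549.


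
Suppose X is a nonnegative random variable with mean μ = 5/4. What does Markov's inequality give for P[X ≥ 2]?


μ = E[X] = 5/4, a = 2.
Markov: P[X ≥ 2] ≤ μ/a = (5/4)/2 = 5/8.
Numerically: ≈ 0.625000.
(Since a = 2 > μ = 1.250000, the bound 5/8 is < 1 and informative.)

P[X ≥ 2] ≤ 5/8 ≈ 0.625000.


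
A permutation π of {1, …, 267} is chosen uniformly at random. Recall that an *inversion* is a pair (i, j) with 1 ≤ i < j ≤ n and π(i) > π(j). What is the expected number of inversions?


Write X = Σ X_I over the C(267, 2) = 35511 pairs i < j, with X_I the indicator of one inversion.
There are 35511 indicators.
For each fixed pair i < j, the values π(i) and π(j) are two distinct elements of {1, …, 267} in uniformly random order; by symmetry P[π(i) > π(j)] = 1/2.
By linearity: E[X] = 35511 · (1/2) = C(267, 2) · (1/2) = 35511/2 = 35511/2 ≈ 17755.500000.

E[X] = 35511/2 = 17755.500000.


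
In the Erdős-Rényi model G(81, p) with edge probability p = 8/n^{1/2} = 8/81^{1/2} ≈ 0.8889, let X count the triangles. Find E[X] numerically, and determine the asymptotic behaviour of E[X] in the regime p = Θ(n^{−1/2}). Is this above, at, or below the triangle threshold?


Number of potential triangles: C(81, 3) = 85320.
Each occurs with probability p³ ≈ (0.8889)³ ≈ 7.023320e-01.
By linearity: E[X] = C(81, 3)·p³ ≈ 85320 · 7.023320e-01 ≈ 59922.9630.
Since α = 1/2 < 1, p = c/n^{1/2} ≫ 1/n is above the triangle threshold p ~ 1/n. Asymptotically E[X] ~ (c³/6)·n^{3(1−α)} = (8³/6)·n^{1.5} → ∞; triangles are abundant w.h.p.

E[X] ≈ 59922.9630; in regime p = Θ(1/n^{1/2}) E[X] diverges (above the triangle threshold p ~ 1/n).


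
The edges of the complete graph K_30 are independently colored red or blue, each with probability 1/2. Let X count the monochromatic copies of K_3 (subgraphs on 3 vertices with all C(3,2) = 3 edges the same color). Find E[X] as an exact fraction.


Let X = Σ_S X_S over the C(30, 3) = 4060 subsets S of size 3, where X_S = 1 if the K_3 on S is monochromatic.
For a fixed S, the K_3 on S has C(3, 2) = 3 edges. P[all 3 edges red] = (1/2)^3, and likewise for blue, so P[monochromatic] = 2·(1/2)^3 = 2^{1 − 3} = 1/4.
Summing: E[X] = C(30, 3) · 2^{1 − 3} = 4060 · 1/4 = 1015.
Numerically: E[X] ≈ 1015.00000.

E[X] = C(30,3)·2^(1−C(3,2)) = 1015 ≈ 1015.00000.


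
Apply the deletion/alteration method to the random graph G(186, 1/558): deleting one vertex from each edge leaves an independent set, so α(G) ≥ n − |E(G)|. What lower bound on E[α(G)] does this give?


E[|E(G)|] = C(186, 2)·p = 17205 · (1/558) = 185/6.
E[α(G)] ≥ n − E[|E(G)|] = 186 − 185/6 = 931/6.
Numerically: ≈ 155.167.
(This is only a lower bound; the true E[α(G)] may be larger.)

E[α(G)] ≥ 931/6 ≈ 155.167.


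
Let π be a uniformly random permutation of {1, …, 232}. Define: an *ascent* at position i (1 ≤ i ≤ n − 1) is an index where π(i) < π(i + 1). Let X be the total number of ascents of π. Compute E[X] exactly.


Write X = Σ X_I over i = 1, …, 231, with X_I the indicator of one ascent.
There are 231 indicators.
For each fixed i, the pair (π(i), π(i+1)) is a uniformly random ordered pair of distinct values from {1, …, 232}; by symmetry P[π(i) < π(i+1)] = 1/2.
By linearity: E[X] = 231 · (1/2) = (232 − 1) · (1/2) = 231/2 ≈ 115.500.

E[X] = 231/2 = 115.500.


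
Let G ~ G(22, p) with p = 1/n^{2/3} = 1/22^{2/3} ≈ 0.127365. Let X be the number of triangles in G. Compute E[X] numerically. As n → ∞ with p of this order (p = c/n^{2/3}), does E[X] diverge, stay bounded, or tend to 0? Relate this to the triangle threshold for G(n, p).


Number of potential triangles: C(22, 3) = 1540.
Each occurs with probability p³ ≈ (0.127365)³ ≈ 2.06611570e-03.
By linearity: E[X] = C(22, 3)·p³ ≈ 1540 · 2.06611570e-03 ≈ 3.181818.
Since α = 2/3 < 1, p = c/n^{2/3} ≫ 1/n is above the triangle threshold p ~ 1/n. Asymptotically E[X] ~ (c³/6)·n^{3(1−α)} = (1³/6)·n^{1} → ∞; triangles are abundant w.h.p.

E[X] ≈ 3.181818; in regime p = Θ(1/n^{2/3}) E[X] diverges (above the triangle threshold p ~ 1/n).


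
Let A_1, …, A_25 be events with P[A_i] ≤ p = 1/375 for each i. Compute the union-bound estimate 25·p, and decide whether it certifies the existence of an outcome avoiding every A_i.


Union bound: P[∪_{i=1}^{25} A_i] ≤ Σ_i P[A_i] ≤ 25·p = 25·(1/375) = 1/15.
Numerically: 1/15 ≈ 0.06667.
Is 1/15 < 1? YES.
Since P[∪ A_i] ≤ 1/15 < 1, the complement has P[∩ A_i^c] ≥ 1 − 1/15 = 14/15 > 0, so some outcome avoids every A_i.

25·p = 1/15 ≈ 0.06667; existence CERTIFIED by the union bound.


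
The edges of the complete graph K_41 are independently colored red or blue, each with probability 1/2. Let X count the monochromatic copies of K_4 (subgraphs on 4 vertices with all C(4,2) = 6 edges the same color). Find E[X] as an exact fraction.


Let X = Σ_S X_S over the C(41, 4) = 101270 subsets S of size 4, where X_S = 1 if the K_4 on S is monochromatic.
For a fixed S, the K_4 on S has C(4, 2) = 6 edges. P[all 6 edges red] = (1/2)^6, and likewise for blue, so P[monochromatic] = 2·(1/2)^6 = 2^{1 − 6} = 1/32.
Summing: E[X] = C(41, 4) · 2^{1 − 6} = 101270 · 1/32 = 50635/16.
Numerically: E[X] ≈ 3164.6875.

E[X] = C(41,4)·2^(1−C(4,2)) = 50635/16 ≈ 3164.6875.


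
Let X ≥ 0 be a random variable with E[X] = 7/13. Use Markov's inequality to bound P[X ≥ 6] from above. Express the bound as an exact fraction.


μ = E[X] = 7/13, a = 6.
Markov: P[X ≥ 6] ≤ μ/a = (7/13)/6 = 7/78.
Numerically: ≈ 0.090.
(Since a = 6 > μ = 0.538, the bound 7/78 is < 1 and informative.)

P[X ≥ 6] ≤ 7/78 ≈ 0.090.


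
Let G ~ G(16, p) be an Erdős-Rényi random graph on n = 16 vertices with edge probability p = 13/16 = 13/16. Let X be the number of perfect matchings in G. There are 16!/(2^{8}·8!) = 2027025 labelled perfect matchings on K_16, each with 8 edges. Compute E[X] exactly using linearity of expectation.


K_16 has 16!/(2^{8}·8!) = 2027025 labelled perfect matchings.
For each such perfect matching H, let X_H = 1 if all 8 edges of H are present in G. Then P[X_H = 1] = p^{8} = (13/16)^{8} = 815730721/4294967296.
Summing the indicators: E[X] = Σ_H E[X_H] = 2027025 · p^{8} = 2027025 · 815730721/4294967296 = 1653506564735025/4294967296.
Numerically: E[X] ≈ 3.85e+05.

E[X] = 2027025 · (13/16)^{8} = 1653506564735025/4294967296 ≈ 3.85e+05.


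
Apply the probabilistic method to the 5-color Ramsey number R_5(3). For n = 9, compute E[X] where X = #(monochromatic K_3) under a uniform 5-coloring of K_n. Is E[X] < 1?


E[X] = C(9, 3) · 5^{1 − 3} = 84 · 5^{−2} = 84/25.
As a reduced fraction: E[X] = 84/25 ≈ 3.360000.
Is E[X] < 1? NO.
Since E[X] ≥ 1, the first-moment bound is inconclusive at n = 9; it does NOT by itself certify R_5(3) > 9.

E[X] = 84/25 ≈ 3.360000; E[X] ≥ 1; first-moment method inconclusive here.


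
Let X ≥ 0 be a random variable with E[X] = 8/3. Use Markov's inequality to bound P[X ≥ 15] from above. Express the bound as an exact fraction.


μ = E[X] = 8/3, a = 15.
Markov: P[X ≥ 15] ≤ μ/a = (8/3)/15 = 8/45.
Numerically: ≈ 0.177778.
(Since a = 15 > μ = 2.666667, the bound 8/45 is < 1 and informative.)

P[X ≥ 15] ≤ 8/45 ≈ 0.177778.


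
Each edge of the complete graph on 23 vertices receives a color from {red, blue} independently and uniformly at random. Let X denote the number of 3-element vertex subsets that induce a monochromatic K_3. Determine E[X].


Let X = Σ_S X_S over the C(23, 3) = 1771 subsets S of size 3, where X_S = 1 if the K_3 on S is monochromatic.
For a fixed S, the K_3 on S has C(3, 2) = 3 edges. P[all 3 edges red] = (1/2)^3, and likewise for blue, so P[monochromatic] = 2·(1/2)^3 = 2^{1 − 3} = 1/4.
By linearity: E[X] = C(23, 3) · 2^{1 − 3} = 1771 · 1/4 = 1771/4.
Numerically: E[X] ≈ 442.7500.

E[X] = C(23,3)·2^(1−C(3,2)) = 1771/4 ≈ 442.7500.


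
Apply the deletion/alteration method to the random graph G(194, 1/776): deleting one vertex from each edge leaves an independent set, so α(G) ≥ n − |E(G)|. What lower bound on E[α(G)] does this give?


E[|E(G)|] = C(194, 2)·p = 18721 · (1/776) = 193/8.
E[α(G)] ≥ n − E[|E(G)|] = 194 − 193/8 = 1359/8.
Numerically: ≈ 169.87500.
(This is only a lower bound; the true E[α(G)] may be larger.)

E[α(G)] ≥ 1359/8 ≈ 169.87500.


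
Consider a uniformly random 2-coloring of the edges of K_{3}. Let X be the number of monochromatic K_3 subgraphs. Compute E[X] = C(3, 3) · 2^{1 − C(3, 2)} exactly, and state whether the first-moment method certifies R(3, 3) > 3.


E[X] = C(3, 3) · 2^{1 − 3} = 1 · 2^{−2} = 1/4.
As a reduced fraction: E[X] = 1/4 ≈ 0.2500000.
Is E[X] < 1? YES.
Since E[X] < 1, there exists a 2-coloring of K_{3} with no monochromatic K_3; hence R(3, 3) > 3.

E[X] = 1/4 ≈ 0.2500000; E[X] < 1, so R(3, 3) > 3.


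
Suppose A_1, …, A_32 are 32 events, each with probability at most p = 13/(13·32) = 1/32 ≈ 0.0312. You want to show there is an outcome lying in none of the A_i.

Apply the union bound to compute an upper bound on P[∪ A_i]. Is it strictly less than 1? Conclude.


Union bound: P[∪_{i=1}^{32} A_i] ≤ Σ_i P[A_i] ≤ 32·p = 32·(1/32) = 1.
Numerically: 1 ≈ 1.0000.
Is 1 < 1? NO.
Since the bound 1 is ≥ 1, the union bound is uninformative here; it does NOT by itself certify existence.

32·p = 1 ≈ 1.0000; existence NOT certified by the union bound.


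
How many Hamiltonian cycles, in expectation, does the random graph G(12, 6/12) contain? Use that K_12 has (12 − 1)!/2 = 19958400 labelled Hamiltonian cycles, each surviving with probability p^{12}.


K_12 has (12 − 1)!/2 = 19958400 labelled Hamiltonian cycles.
For each such Hamiltonian cycle H, let X_H = 1 if all 12 edges of H are present in G. Then P[X_H = 1] = p^{12} = (1/2)^{12} = 1/4096.
Summing the indicators: E[X] = Σ_H E[X_H] = 19958400 · p^{12} = 19958400 · 1/4096 = 155925/32.
Numerically: E[X] ≈ 4872.66.

E[X] = 19958400 · (1/2)^{12} = 155925/32 ≈ 4872.66.


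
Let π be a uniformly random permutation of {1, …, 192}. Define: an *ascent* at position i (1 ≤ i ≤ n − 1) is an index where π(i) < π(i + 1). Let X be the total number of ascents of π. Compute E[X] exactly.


Write X = Σ X_I over i = 1, …, 191, with X_I the indicator of one ascent.
There are 191 indicators.
For each fixed i, the pair (π(i), π(i+1)) is a uniformly random ordered pair of distinct values from {1, …, 192}; by symmetry P[π(i) < π(i+1)] = 1/2.
By linearity: E[X] = 191 · (1/2) = (192 − 1) · (1/2) = 191/2 ≈ 95.500.

E[X] = 191/2 = 95.500.


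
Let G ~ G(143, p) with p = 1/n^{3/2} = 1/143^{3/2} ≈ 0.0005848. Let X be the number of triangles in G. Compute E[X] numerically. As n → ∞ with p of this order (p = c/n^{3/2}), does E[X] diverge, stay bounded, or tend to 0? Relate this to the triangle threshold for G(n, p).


Number of potential triangles: C(143, 3) = 477191.
Each occurs with probability p³ ≈ (0.0005848)³ ≈ 1.999806e-10.
By linearity: E[X] = C(143, 3)·p³ ≈ 477191 · 1.999806e-10 ≈ 0.0001.
Since α = 3/2 > 1, p = c/n^{3/2} = o(1/n) is below the triangle threshold p ~ 1/n. Asymptotically E[X] ~ (c³/6)·n^{3(1−α)} = (1³/6)·n^{-1.5} → 0, so by Markov's inequality G has no triangles w.h.p.

E[X] ≈ 0.0001; in regime p = Θ(1/n^{3/2}) E[X] tends to 0 (below the triangle threshold p ~ 1/n).


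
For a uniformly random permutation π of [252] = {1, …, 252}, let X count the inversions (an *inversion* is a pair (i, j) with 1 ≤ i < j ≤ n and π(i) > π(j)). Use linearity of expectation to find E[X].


Write X = Σ X_I over the C(252, 2) = 31626 pairs i < j, with X_I the indicator of one inversion.
There are 31626 indicators.
For each fixed pair i < j, the values π(i) and π(j) are two distinct elements of {1, …, 252} in uniformly random order; by symmetry P[π(i) > π(j)] = 1/2.
By linearity: E[X] = 31626 · (1/2) = C(252, 2) · (1/2) = 31626/2 = 15813 ≈ 15813.0000.

E[X] = 15813 = 15813.0000.


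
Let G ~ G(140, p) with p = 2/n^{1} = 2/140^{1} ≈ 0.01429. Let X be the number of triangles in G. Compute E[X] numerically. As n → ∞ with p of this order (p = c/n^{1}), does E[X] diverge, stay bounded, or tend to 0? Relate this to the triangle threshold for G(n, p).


Number of potential triangles: C(140, 3) = 447580.
Each occurs with probability p³ ≈ (0.01429)³ ≈ 2.915452e-06.
By linearity: E[X] = C(140, 3)·p³ ≈ 447580 · 2.915452e-06 ≈ 1.3049.
Here α = 1, so p = 2/n is exactly at the triangle threshold p ~ 1/n. Asymptotically E[X] → c³/6 = 2³/6 = 4/3 ≈ 1.3333, a bounded constant. In this regime the triangle count is asymptotically Poisson(c³/6).

E[X] ≈ 1.3049; in regime p = Θ(1/n^{1}) E[X] stays bounded (at the triangle threshold p ~ 1/n).


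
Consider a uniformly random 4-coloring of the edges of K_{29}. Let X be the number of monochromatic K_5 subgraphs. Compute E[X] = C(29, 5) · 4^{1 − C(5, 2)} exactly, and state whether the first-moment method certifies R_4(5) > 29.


E[X] = C(29, 5) · 4^{1 − 10} = 118755 · 4^{−9} = 118755/262144.
As a reduced fraction: E[X] = 118755/262144 ≈ 0.4530.
Is E[X] < 1? YES.
Since E[X] < 1, there exists a 4-coloring of K_{29} with no monochromatic K_5; hence R_4(5) > 29.

E[X] = 118755/262144 ≈ 0.4530; E[X] < 1, so R_4(5) > 29.


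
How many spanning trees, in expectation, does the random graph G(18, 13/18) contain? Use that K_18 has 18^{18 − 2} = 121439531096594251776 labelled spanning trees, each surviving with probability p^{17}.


K_18 has 18^{18 − 2} = 121439531096594251776 labelled spanning trees.
For each such spanning tree H, let X_H = 1 if all 17 edges of H are present in G. Then P[X_H = 1] = p^{17} = (13/18)^{17} = 8650415919381337933/2185911559738696531968.
By linearity: E[X] = Σ_H E[X_H] = 121439531096594251776 · p^{17} = 121439531096594251776 · 8650415919381337933/2185911559738696531968 = 8650415919381337933/18.
Numerically: E[X] ≈ 4.806e+17.

E[X] = 121439531096594251776 · (13/18)^{17} = 8650415919381337933/18 ≈ 4.806e+17.
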